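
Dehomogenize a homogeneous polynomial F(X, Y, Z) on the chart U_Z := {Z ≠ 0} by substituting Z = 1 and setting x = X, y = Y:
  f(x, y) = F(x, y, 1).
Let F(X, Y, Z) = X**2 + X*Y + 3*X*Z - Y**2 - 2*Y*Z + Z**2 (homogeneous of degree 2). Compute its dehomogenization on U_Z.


f(x, y) = x**2 + x*y + 3*x - y**2 - 2*y + 1

On U_Z we set Z = 1. Each monomial c·X^i·Y^j·Z^k in F becomes c·x^i·y^j·1^k = c·x^i·y^j.
Substituting Z = 1: F(X, Y, 1) = x**2 + x*y + 3*x - y**2 - 2*y + 1.
Note: deg(f) ≤ deg(F) = 2; strict inequality happens when F is divisible by Z (lost terms).


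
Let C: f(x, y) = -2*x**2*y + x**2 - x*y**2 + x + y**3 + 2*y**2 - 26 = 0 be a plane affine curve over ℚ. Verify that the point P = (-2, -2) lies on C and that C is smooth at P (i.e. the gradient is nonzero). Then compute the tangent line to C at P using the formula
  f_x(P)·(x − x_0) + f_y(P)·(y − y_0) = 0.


Tangent line at P: -23*x - 12*y - 70 = 0.

Step 1: f(-2, -2) = 0, so P lies on C.
Step 2: partial derivatives
  f_x(x, y) = -4*x*y + 2*x - y**2 + 1, f_y(x, y) = -2*x**2 - 2*x*y + 3*y**2 + 4*y.
  f_x(P) = -23, f_y(P) = -12 (gradient nonzero, so P is smooth).
Step 3: tangent line at P: -23·(x − -2) + -12·(y − -2) = 0.
Expanding: -23*x - 12*y - 70 = 0.


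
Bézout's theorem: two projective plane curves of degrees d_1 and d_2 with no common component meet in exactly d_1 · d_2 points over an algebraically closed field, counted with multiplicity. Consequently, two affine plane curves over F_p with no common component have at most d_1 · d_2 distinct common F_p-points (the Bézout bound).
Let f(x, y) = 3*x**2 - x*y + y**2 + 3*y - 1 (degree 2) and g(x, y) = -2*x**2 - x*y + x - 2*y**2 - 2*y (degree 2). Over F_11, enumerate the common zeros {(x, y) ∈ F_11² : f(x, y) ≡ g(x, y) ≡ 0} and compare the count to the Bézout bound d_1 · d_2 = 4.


Common zeros: {(8, 1)}; count = 1; Bézout bound = 4.

deg(f) = 2, deg(g) = 2, so Bézout bound = 4.
Scan x ∈ F_11. For each x, list the y ∈ F_11 with f(x, y) ≡ 0 and those with g(x, y) ≡ 0 (mod 11); the common zeros in that column are the intersection.
  x = 0: f ≡ 0 at y ∈ ∅; g ≡ 0 at y ∈ {0, 10}; common: ∅.
  x = 1: f ≡ 0 at y ∈ ∅; g ≡ 0 at y ∈ {5, 10}; common: ∅.
  x = 2: f ≡ 0 at y ∈ {0, 10}; g ≡ 0 at y ∈ {2, 7}; common: ∅.
  x = 3: f ≡ 0 at y ∈ ∅; g ≡ 0 at y ∈ {1, 2}; common: ∅.
  x = 4: f ≡ 0 at y ∈ {6}; g ≡ 0 at y ∈ ∅; common: ∅.
  x = 5: f ≡ 0 at y ∈ {3, 10}; g ≡ 0 at y ∈ ∅; common: ∅.
  x = 6: f ≡ 0 at y ∈ ∅; g ≡ 0 at y ∈ {0, 7}; common: ∅.
  x = 7: f ≡ 0 at y ∈ {1, 3}; g ≡ 0 at y ∈ ∅; common: ∅.
  x = 8: f ≡ 0 at y ∈ {1, 4}; g ≡ 0 at y ∈ {1, 5}; common: {1}.
  x = 9: f ≡ 0 at y ∈ {0, 6}; g ≡ 0 at y ∈ ∅; common: ∅.
  x = 10: f ≡ 0 at y ∈ ∅; g ≡ 0 at y ∈ ∅; common: ∅.
Collecting: common zeros = {(8, 1)}, so the count is 1.
Comparison with the Bézout bound: 1 ≤ 4 = deg(f)·deg(g), as expected for curves with no common component (the affine F_11-count falls short of the bound because intersections may lie at infinity, over extension fields, or carry multiplicity).


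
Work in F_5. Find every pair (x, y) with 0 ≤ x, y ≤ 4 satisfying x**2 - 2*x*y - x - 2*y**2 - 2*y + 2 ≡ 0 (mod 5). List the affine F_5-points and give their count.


Affine F_5-points: {(0, 2)}; count = 1.

For each of the 25 pairs (x, y) ∈ F_5², evaluate f(x, y) mod 5. Record the zeros.
  x = 0: [0↦2, 1↦3, 2↦0, 3↦3, 4↦2]  zeros at y ∈ {2}
  x = 1: [0↦2, 1↦1, 2↦1, 3↦2, 4↦4]  zeros at y ∈ ∅
  x = 2: [0↦4, 1↦1, 2↦4, 3↦3, 4↦3]  zeros at y ∈ ∅
  x = 3: [0↦3, 1↦3, 2↦4, 3↦1, 4↦4]  zeros at y ∈ ∅
  x = 4: [0↦4, 1↦2, 2↦1, 3↦1, 4↦2]  zeros at y ∈ ∅
Collecting zeros: affine points = {(0, 2)}.
Total count |C(F_5)_aff| = 1.


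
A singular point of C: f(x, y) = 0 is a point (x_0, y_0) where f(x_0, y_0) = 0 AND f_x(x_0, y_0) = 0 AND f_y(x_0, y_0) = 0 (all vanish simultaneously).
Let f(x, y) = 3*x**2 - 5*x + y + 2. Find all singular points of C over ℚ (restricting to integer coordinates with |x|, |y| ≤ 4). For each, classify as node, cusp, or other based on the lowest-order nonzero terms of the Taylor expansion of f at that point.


No singular points in the scanned grid; C is smooth there.

Compute partial derivatives:
  f_x = 6*x - 5.
  f_y = 1.
f_y = 1 is a nonzero constant, so f_y never vanishes: no point (x, y) can satisfy f = f_x = f_y = 0. In particular no (x, y) ∈ {−4, ..., 4}² is singular; the curve is smooth.


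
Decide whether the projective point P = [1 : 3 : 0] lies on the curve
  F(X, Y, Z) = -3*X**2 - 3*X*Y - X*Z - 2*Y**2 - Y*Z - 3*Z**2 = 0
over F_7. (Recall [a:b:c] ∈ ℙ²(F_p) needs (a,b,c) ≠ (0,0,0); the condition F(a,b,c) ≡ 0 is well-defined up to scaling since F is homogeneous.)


F(1,3,0) ≡ 5 (mod 7); P is NOT on the curve.

Evaluate F(1, 3, 0) term-by-term (mod 7).
  -3*X**2 ↦ -3·1·1·1 = -3
  -3*X*Y ↦ -3·1·3·1 = -9
  -X*Z ↦ -1·1·1·0 = 0
  -2*Y**2 ↦ -2·1·9·1 = -18
  -Y*Z ↦ -1·1·3·0 = 0
  -3*Z**2 ↦ -3·1·1·0 = 0
Sum: F(1, 3, 0) = (-3) + (-9) + (0) + (-18) + (0) + (0) = -30.
Reducing mod 7: -30 ≡ 5 (mod 7).
Since F(a, b, c) ≡ 5 ≠ 0 (mod 7), P does NOT lie on the curve.


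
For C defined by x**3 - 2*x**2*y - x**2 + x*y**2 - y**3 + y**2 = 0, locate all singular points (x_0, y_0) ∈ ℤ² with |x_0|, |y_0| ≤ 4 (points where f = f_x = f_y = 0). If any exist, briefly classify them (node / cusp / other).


Singular points: {(0, 0)}; classification: node.

Compute partial derivatives:
  f_x = 3*x**2 - 4*x*y - 2*x + y**2.
  f_y = -2*x**2 + 2*x*y - 3*y**2 + 2*y.
Scan x_0 ∈ {−4, ..., 4}. For each x_0, f_y(x_0, y) is a polynomial in y; find its integer roots y ∈ {−4, ..., 4}, then test f_x and f at those candidates.
  x = -4: f_y(-4, y) = -3*y**2 - 6*y - 32; no integer root y with |y| ≤ 4.
  x = -3: f_y(-3, y) = -3*y**2 - 4*y - 18; no integer root y with |y| ≤ 4.
  x = -2: f_y(-2, y) = -3*y**2 - 2*y - 8; no integer root y with |y| ≤ 4.
  x = -1: f_y(-1, y) = -3*y**2 - 2; no integer root y with |y| ≤ 4.
  x = 0: f_y(0, y) = -3*y**2 + 2*y; vanishes at y ∈ {0}. (0, 0): f_x = 0, f = 0 — SINGULAR.
  x = 1: f_y(1, y) = -3*y**2 + 4*y - 2; no integer root y with |y| ≤ 4.
  x = 2: f_y(2, y) = -3*y**2 + 6*y - 8; no integer root y with |y| ≤ 4.
  x = 3: f_y(3, y) = -3*y**2 + 8*y - 18; no integer root y with |y| ≤ 4.
  x = 4: f_y(4, y) = -3*y**2 + 10*y - 32; no integer root y with |y| ≤ 4.
Only singular point on the grid: (0, 0).
Classify: substitute x = 0 + u, y = 0 + v and expand: f = u**3 - 2*u**2*v - u**2 + u*v**2 - v**3 + v**2.
No constant or linear terms (consistent with a singular point). Quadratic part: -u**2 + v**2. Cubic part: u**3 - 2*u**2*v + u*v**2 - v**3.
The quadratic part v**2 - u**2 = (v − u)(v + u) splits into two distinct linear factors, so there are two distinct tangent lines y − 0 = ±(x − 0) — this is a node (ordinary double point).
Classification: node.


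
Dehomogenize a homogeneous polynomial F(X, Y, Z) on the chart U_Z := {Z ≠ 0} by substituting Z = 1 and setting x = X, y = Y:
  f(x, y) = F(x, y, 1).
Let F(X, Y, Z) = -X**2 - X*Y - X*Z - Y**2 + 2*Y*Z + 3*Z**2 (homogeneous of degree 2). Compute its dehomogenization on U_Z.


f(x, y) = -x**2 - x*y - x - y**2 + 2*y + 3

On U_Z we set Z = 1. Each monomial c·X^i·Y^j·Z^k in F becomes c·x^i·y^j·1^k = c·x^i·y^j.
Substituting Z = 1: F(X, Y, 1) = -x**2 - x*y - x - y**2 + 2*y + 3.
Note: deg(f) ≤ deg(F) = 2; strict inequality happens when F is divisible by Z (lost terms).


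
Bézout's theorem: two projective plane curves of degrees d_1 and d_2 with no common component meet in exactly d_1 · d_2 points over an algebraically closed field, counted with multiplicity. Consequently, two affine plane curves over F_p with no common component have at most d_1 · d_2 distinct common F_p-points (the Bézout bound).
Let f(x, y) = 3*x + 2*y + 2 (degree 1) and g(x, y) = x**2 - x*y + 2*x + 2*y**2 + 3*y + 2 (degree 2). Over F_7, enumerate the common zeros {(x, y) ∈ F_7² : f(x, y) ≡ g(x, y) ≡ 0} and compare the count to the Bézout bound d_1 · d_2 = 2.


Common zeros: {(6, 4)}; count = 1; Bézout bound = 2.

deg(f) = 1, deg(g) = 2, so Bézout bound = 2.
Scan x ∈ F_7. For each x, list the y ∈ F_7 with f(x, y) ≡ 0 and those with g(x, y) ≡ 0 (mod 7); the common zeros in that column are the intersection.
  x = 0: f ≡ 0 at y ∈ {6}; g ≡ 0 at y ∈ {1}; common: ∅.
  x = 1: f ≡ 0 at y ∈ {1}; g ≡ 0 at y ∈ ∅; common: ∅.
  x = 2: f ≡ 0 at y ∈ {3}; g ≡ 0 at y ∈ ∅; common: ∅.
  x = 3: f ≡ 0 at y ∈ {5}; g ≡ 0 at y ∈ {3, 4}; common: ∅.
  x = 4: f ≡ 0 at y ∈ {0}; g ≡ 0 at y ∈ ∅; common: ∅.
  x = 5: f ≡ 0 at y ∈ {2}; g ≡ 0 at y ∈ {3, 5}; common: ∅.
  x = 6: f ≡ 0 at y ∈ {4}; g ≡ 0 at y ∈ {1, 4}; common: {4}.
Collecting: common zeros = {(6, 4)}, so the count is 1.
Comparison with the Bézout bound: 1 ≤ 2 = deg(f)·deg(g), as expected for curves with no common component (the affine F_7-count falls short of the bound because intersections may lie at infinity, over extension fields, or carry multiplicity).


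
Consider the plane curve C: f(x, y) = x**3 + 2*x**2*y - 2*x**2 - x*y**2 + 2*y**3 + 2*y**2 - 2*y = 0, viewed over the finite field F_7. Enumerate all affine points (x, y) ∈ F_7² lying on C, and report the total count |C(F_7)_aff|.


Affine F_7-points: {(0, 0), (2, 0), (2, 2), (2, 5), (5, 2), (5, 5), (6, 5)}; count = 7.

For each of the 49 pairs (x, y) ∈ F_7², evaluate f(x, y) mod 7. Record the zeros.
  x = 0: [0↦0, 1↦2, 2↦6, 3↦3, 4↦5, 5↦3, 6↦2]  zeros at y ∈ {0}
  x = 1: [0↦6, 1↦2, 2↦5, 3↦6, 4↦3, 5↦1, 6↦5]  zeros at y ∈ ∅
  x = 2: [0↦0, 1↦1, 2↦0, 3↦2, 4↦5, 5↦0, 6↦6]  zeros at y ∈ {0, 2, 5}
  x = 3: [0↦2, 1↦5, 2↦4, 3↦4, 4↦3, 5↦6, 6↦4]  zeros at y ∈ ∅
  x = 4: [0↦4, 1↦6, 2↦2, 3↦4, 4↦3, 5↦4, 6↦5]  zeros at y ∈ ∅
  x = 5: [0↦5, 1↦3, 2↦0, 3↦1, 4↦4, 5↦0, 6↦1]  zeros at y ∈ {2, 5}
  x = 6: [0↦4, 1↦2, 2↦4, 3↦1, 4↦5, 5↦0, 6↦5]  zeros at y ∈ {5}
Collecting zeros: affine points = {(0, 0), (2, 0), (2, 2), (2, 5), (5, 2), (5, 5), (6, 5)}.
Total count |C(F_7)_aff| = 7.


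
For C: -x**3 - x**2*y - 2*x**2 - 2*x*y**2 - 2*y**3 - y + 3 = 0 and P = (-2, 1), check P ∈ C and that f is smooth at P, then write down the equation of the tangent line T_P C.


Tangent line at P: -2*x - 3*y - 1 = 0.

Step 1: f(-2, 1) = 0, so P lies on C.
Step 2: partial derivatives
  f_x(x, y) = -3*x**2 - 2*x*y - 4*x - 2*y**2, f_y(x, y) = -x**2 - 4*x*y - 6*y**2 - 1.
  f_x(P) = -2, f_y(P) = -3 (gradient nonzero, so P is smooth).
Step 3: tangent line at P: -2·(x − -2) + -3·(y − 1) = 0.
Expanding: -2*x - 3*y - 1 = 0.


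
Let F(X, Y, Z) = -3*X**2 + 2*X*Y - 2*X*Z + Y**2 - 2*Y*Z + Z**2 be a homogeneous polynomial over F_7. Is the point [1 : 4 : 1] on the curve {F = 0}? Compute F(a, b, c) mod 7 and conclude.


F(1,4,1) ≡ 5 (mod 7); P is NOT on the curve.

Evaluate F(1, 4, 1) term-by-term (mod 7).
  -3*X**2 ↦ -3·1·1·1 = -3
  2*X*Y ↦ 2·1·4·1 = 8
  -2*X*Z ↦ -2·1·1·1 = -2
  Y**2 ↦ 1·1·16·1 = 16
  -2*Y*Z ↦ -2·1·4·1 = -8
  Z**2 ↦ 1·1·1·1 = 1
Sum: F(1, 4, 1) = (-3) + (8) + (-2) + (16) + (-8) + (1) = 12.
Reducing mod 7: 12 ≡ 5 (mod 7).
Since F(a, b, c) ≡ 5 ≠ 0 (mod 7), P does NOT lie on the curve.


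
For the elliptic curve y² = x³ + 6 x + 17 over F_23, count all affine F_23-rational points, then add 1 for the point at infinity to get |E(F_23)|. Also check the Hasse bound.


Affine points = {(1, 1), (1, 22), (3, 4), (3, 19), (4, 6), (4, 17), (6, 4), (6, 19), (8, 5), (8, 18), (9, 8), (9, 15), (12, 0), (14, 4), (14, 19), (15, 3), (15, 20), (16, 0), (17, 8), (17, 15), (18, 0), (20, 8), (20, 15)}; affine count = 23; |E(F_23)| = 24.

Discriminant check: Δ ∝ 4a³ + 27b² = 4·6³ + 27·17² = 4·216 + 27·289 ≡ 19 (mod 23). Nonzero ⇒ E is nonsingular.
For each x ∈ F_23, compute rhs = x³ + 6·x + 17 mod 23, then count y ∈ F_23 with y² ≡ rhs.
  x = 0: rhs = 17, matching y values: none (0 points).
  x = 1: rhs = 1, matching y values: 1, 22 (2 points).
  x = 2: rhs = 14, matching y values: none (0 points).
  x = 3: rhs = 16, matching y values: 4, 19 (2 points).
  x = 4: rhs = 13, matching y values: 6, 17 (2 points).
  x = 5: rhs = 11, matching y values: none (0 points).
  x = 6: rhs = 16, matching y values: 4, 19 (2 points).
  x = 7: rhs = 11, matching y values: none (0 points).
  x = 8: rhs = 2, matching y values: 5, 18 (2 points).
  x = 9: rhs = 18, matching y values: 8, 15 (2 points).
  x = 10: rhs = 19, matching y values: none (0 points).
  x = 11: rhs = 11, matching y values: none (0 points).
  x = 12: rhs = 0, matching y values: 0 (1 points).
  x = 13: rhs = 15, matching y values: none (0 points).
  x = 14: rhs = 16, matching y values: 4, 19 (2 points).
  x = 15: rhs = 9, matching y values: 3, 20 (2 points).
  x = 16: rhs = 0, matching y values: 0 (1 points).
  x = 17: rhs = 18, matching y values: 8, 15 (2 points).
  x = 18: rhs = 0, matching y values: 0 (1 points).
  x = 19: rhs = 21, matching y values: none (0 points).
  x = 20: rhs = 18, matching y values: 8, 15 (2 points).
  x = 21: rhs = 20, matching y values: none (0 points).
  x = 22: rhs = 10, matching y values: none (0 points).
Total affine count: 23.
Full point count |E(F_23)| = 23 + 1 = 24.
Hasse bound: |24 − (23+1)| = |0| = 0 ≤ 2√23 ≈ 9.5917 ✓.


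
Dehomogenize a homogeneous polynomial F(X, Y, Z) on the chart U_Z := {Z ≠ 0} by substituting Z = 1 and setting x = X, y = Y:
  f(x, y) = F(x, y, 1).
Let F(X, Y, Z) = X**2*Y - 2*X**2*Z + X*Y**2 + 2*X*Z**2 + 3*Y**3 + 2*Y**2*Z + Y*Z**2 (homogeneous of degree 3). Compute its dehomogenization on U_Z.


f(x, y) = x**2*y - 2*x**2 + x*y**2 + 2*x + 3*y**3 + 2*y**2 + y

On U_Z we set Z = 1. Each monomial c·X^i·Y^j·Z^k in F becomes c·x^i·y^j·1^k = c·x^i·y^j.
Substituting Z = 1: F(X, Y, 1) = x**2*y - 2*x**2 + x*y**2 + 2*x + 3*y**3 + 2*y**2 + y.
Note: deg(f) ≤ deg(F) = 3; strict inequality happens when F is divisible by Z (lost terms).


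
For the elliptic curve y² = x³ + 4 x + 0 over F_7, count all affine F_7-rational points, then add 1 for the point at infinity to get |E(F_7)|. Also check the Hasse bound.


Affine points = {(0, 0), (2, 3), (2, 4), (3, 2), (3, 5), (6, 3), (6, 4)}; affine count = 7; |E(F_7)| = 8.

Discriminant check: Δ ∝ 4a³ + 27b² = 4·4³ + 27·0² = 4·64 + 27·0 ≡ 4 (mod 7). Nonzero ⇒ E is nonsingular.
For each x ∈ F_7, compute rhs = x³ + 4·x + 0 mod 7, then count y ∈ F_7 with y² ≡ rhs.
  x = 0: rhs = 0, matching y values: 0 (1 points).
  x = 1: rhs = 5, matching y values: none (0 points).
  x = 2: rhs = 2, matching y values: 3, 4 (2 points).
  x = 3: rhs = 4, matching y values: 2, 5 (2 points).
  x = 4: rhs = 3, matching y values: none (0 points).
  x = 5: rhs = 5, matching y values: none (0 points).
  x = 6: rhs = 2, matching y values: 3, 4 (2 points).
Total affine count: 7.
Full point count |E(F_7)| = 7 + 1 = 8.
Hasse bound: |8 − (7+1)| = |0| = 0 ≤ 2√7 ≈ 5.2915 ✓.


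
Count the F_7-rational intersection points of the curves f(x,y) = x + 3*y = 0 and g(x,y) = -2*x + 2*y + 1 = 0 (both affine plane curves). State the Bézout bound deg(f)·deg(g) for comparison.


Common zeros: {(3, 6)}; count = 1; Bézout bound = 1.

deg(f) = 1, deg(g) = 1, so Bézout bound = 1.
Scan x ∈ F_7. For each x, list the y ∈ F_7 with f(x, y) ≡ 0 and those with g(x, y) ≡ 0 (mod 7); the common zeros in that column are the intersection.
  x = 0: f ≡ 0 at y ∈ {0}; g ≡ 0 at y ∈ {3}; common: ∅.
  x = 1: f ≡ 0 at y ∈ {2}; g ≡ 0 at y ∈ {4}; common: ∅.
  x = 2: f ≡ 0 at y ∈ {4}; g ≡ 0 at y ∈ {5}; common: ∅.
  x = 3: f ≡ 0 at y ∈ {6}; g ≡ 0 at y ∈ {6}; common: {6}.
  x = 4: f ≡ 0 at y ∈ {1}; g ≡ 0 at y ∈ {0}; common: ∅.
  x = 5: f ≡ 0 at y ∈ {3}; g ≡ 0 at y ∈ {1}; common: ∅.
  x = 6: f ≡ 0 at y ∈ {5}; g ≡ 0 at y ∈ {2}; common: ∅.
Collecting: common zeros = {(3, 6)}, so the count is 1.
Comparison with the Bézout bound: 1 ≤ 1 = deg(f)·deg(g), as expected for curves with no common component (the bound is attained).


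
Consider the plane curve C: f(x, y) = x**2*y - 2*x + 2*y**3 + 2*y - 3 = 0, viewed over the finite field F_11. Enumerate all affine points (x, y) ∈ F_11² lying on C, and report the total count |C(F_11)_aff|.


Affine F_11-points: {(1, 1), (3, 10), (4, 0), (6, 2), (6, 10), (8, 5), (10, 5)}; count = 7.

For each of the 121 pairs (x, y) ∈ F_11², evaluate f(x, y) mod 11. Record the zeros.
  x = 0: [0↦8, 1↦1, 2↦6, 3↦2, 4↦1, 5↦4, 6↦1, 7↦4, 8↦3, 9↦10, 10↦4]  zeros at y ∈ ∅
  x = 1: [0↦6, 1↦0, 2↦6, 3↦3, 4↦3, 5↦7, 6↦5, 7↦9, 8↦9, 9↦6, 10↦1]  zeros at y ∈ {1}
  x = 2: [0↦4, 1↦1, 2↦10, 3↦10, 4↦2, 5↦9, 6↦10, 7↦6, 8↦9, 9↦9, 10↦7]  zeros at y ∈ ∅
  x = 3: [0↦2, 1↦4, 2↦7, 3↦1, 4↦9, 5↦10, 6↦5, 7↦6, 8↦3, 9↦8, 10↦0]  zeros at y ∈ {10}
  x = 4: [0↦0, 1↦9, 2↦8, 3↦9, 4↦2, 5↦10, 6↦1, 7↦9, 8↦2, 9↦3, 10↦2]  zeros at y ∈ {0}
  x = 5: [0↦9, 1↦5, 2↦2, 3↦1, 4↦3, 5↦9, 6↦9, 7↦4, 8↦6, 9↦5, 10↦2]  zeros at y ∈ ∅
  x = 6: [0↦7, 1↦3, 2↦0, 3↦10, 4↦1, 5↦7, 6↦7, 7↦2, 8↦4, 9↦3, 10↦0]  zeros at y ∈ {2, 10}
  x = 7: [0↦5, 1↦3, 2↦2, 3↦3, 4↦7, 5↦4, 6↦6, 7↦3, 8↦7, 9↦8, 10↦7]  zeros at y ∈ ∅
  x = 8: [0↦3, 1↦5, 2↦8, 3↦2, 4↦10, 5↦0, 6↦6, 7↦7, 8↦4, 9↦9, 10↦1]  zeros at y ∈ {5}
  x = 9: [0↦1, 1↦9, 2↦7, 3↦7, 4↦10, 5↦6, 6↦7, 7↦3, 8↦6, 9↦6, 10↦4]  zeros at y ∈ ∅
  x = 10: [0↦10, 1↦4, 2↦10, 3↦7, 4↦7, 5↦0, 6↦9, 7↦2, 8↦2, 9↦10, 10↦5]  zeros at y ∈ {5}
Collecting zeros: affine points = {(1, 1), (3, 10), (4, 0), (6, 2), (6, 10), (8, 5), (10, 5)}.
Total count |C(F_11)_aff| = 7.


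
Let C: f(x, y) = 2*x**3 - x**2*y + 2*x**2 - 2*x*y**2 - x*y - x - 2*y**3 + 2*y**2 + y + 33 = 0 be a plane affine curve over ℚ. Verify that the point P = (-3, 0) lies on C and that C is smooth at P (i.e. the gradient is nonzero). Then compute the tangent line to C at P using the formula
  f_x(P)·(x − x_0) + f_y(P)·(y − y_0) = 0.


Tangent line at P: 41*x - 5*y + 123 = 0.

Step 1: f(-3, 0) = 0, so P lies on C.
Step 2: partial derivatives
  f_x(x, y) = 6*x**2 - 2*x*y + 4*x - 2*y**2 - y - 1, f_y(x, y) = -x**2 - 4*x*y - x - 6*y**2 + 4*y + 1.
  f_x(P) = 41, f_y(P) = -5 (gradient nonzero, so P is smooth).
Step 3: tangent line at P: 41·(x − -3) + -5·(y − 0) = 0.
Expanding: 41*x - 5*y + 123 = 0.


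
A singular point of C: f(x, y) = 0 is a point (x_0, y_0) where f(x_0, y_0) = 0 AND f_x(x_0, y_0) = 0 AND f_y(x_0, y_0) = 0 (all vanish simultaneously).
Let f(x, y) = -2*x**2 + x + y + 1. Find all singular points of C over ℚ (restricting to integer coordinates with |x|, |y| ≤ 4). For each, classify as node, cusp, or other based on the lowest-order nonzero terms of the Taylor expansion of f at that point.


No singular points in the scanned grid; C is smooth there.

Compute partial derivatives:
  f_x = 1 - 4*x.
  f_y = 1.
f_y = 1 is a nonzero constant, so f_y never vanishes: no point (x, y) can satisfy f = f_x = f_y = 0. In particular no (x, y) ∈ {−4, ..., 4}² is singular; the curve is smooth.


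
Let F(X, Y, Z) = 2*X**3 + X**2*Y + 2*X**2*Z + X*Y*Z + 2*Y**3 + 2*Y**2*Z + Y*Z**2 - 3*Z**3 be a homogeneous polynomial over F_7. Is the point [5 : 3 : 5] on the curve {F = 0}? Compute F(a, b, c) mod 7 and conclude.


F(5,3,5) ≡ 4 (mod 7); P is NOT on the curve.

Evaluate F(5, 3, 5) term-by-term (mod 7).
  2*X**3 ↦ 2·125·1·1 = 250
  X**2*Y ↦ 1·25·3·1 = 75
  2*X**2*Z ↦ 2·25·1·5 = 250
  X*Y*Z ↦ 1·5·3·5 = 75
  2*Y**3 ↦ 2·1·27·1 = 54
  2*Y**2*Z ↦ 2·1·9·5 = 90
  Y*Z**2 ↦ 1·1·3·25 = 75
  -3*Z**3 ↦ -3·1·1·125 = -375
Sum: F(5, 3, 5) = (250) + (75) + (250) + (75) + (54) + (90) + (75) + (-375) = 494.
Reducing mod 7: 494 ≡ 4 (mod 7).
Since F(a, b, c) ≡ 4 ≠ 0 (mod 7), P does NOT lie on the curve.


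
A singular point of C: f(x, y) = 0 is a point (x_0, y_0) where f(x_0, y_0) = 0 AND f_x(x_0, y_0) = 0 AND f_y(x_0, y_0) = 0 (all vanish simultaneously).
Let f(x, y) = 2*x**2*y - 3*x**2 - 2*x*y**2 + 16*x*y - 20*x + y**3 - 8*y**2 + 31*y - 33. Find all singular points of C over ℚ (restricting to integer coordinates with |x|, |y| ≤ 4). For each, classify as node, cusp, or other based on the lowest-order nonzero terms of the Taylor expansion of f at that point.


Singular points: {(-3, 1)}; classification: node.

Compute partial derivatives:
  f_x = 4*x*y - 6*x - 2*y**2 + 16*y - 20.
  f_y = 2*x**2 - 4*x*y + 16*x + 3*y**2 - 16*y + 31.
Scan x_0 ∈ {−4, ..., 4}. For each x_0, f_y(x_0, y) is a polynomial in y; find its integer roots y ∈ {−4, ..., 4}, then test f_x and f at those candidates.
  x = -4: f_y(-4, y) = 3*y**2 - 1; no integer root y with |y| ≤ 4.
  x = -3: f_y(-3, y) = 3*y**2 - 4*y + 1; vanishes at y ∈ {1}. (-3, 1): f_x = 0, f = 0 — SINGULAR.
  x = -2: f_y(-2, y) = 3*y**2 - 8*y + 7; no integer root y with |y| ≤ 4.
  x = -1: f_y(-1, y) = 3*y**2 - 12*y + 17; no integer root y with |y| ≤ 4.
  x = 0: f_y(0, y) = 3*y**2 - 16*y + 31; no integer root y with |y| ≤ 4.
  x = 1: f_y(1, y) = 3*y**2 - 20*y + 49; no integer root y with |y| ≤ 4.
  x = 2: f_y(2, y) = 3*y**2 - 24*y + 71; no integer root y with |y| ≤ 4.
  x = 3: f_y(3, y) = 3*y**2 - 28*y + 97; no integer root y with |y| ≤ 4.
  x = 4: f_y(4, y) = 3*y**2 - 32*y + 127; no integer root y with |y| ≤ 4.
Only singular point on the grid: (-3, 1).
Classify: substitute x = -3 + u, y = 1 + v and expand: f = 2*u**2*v - u**2 - 2*u*v**2 + v**3 + v**2.
No constant or linear terms (consistent with a singular point). Quadratic part: -u**2 + v**2. Cubic part: 2*u**2*v - 2*u*v**2 + v**3.
The quadratic part v**2 - u**2 = (v − u)(v + u) splits into two distinct linear factors, so there are two distinct tangent lines y − 1 = ±(x − -3) — this is a node (ordinary double point).
Classification: node.


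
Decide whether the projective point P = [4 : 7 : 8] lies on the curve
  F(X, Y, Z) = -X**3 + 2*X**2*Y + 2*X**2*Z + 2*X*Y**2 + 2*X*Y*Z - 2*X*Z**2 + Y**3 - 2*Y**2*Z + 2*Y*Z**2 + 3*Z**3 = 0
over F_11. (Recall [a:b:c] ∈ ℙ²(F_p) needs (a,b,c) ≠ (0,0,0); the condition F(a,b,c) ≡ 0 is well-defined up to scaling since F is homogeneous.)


F(4,7,8) ≡ 7 (mod 11); P is NOT on the curve.

Evaluate F(4, 7, 8) term-by-term (mod 11).
  -X**3 ↦ -1·64·1·1 = -64
  2*X**2*Y ↦ 2·16·7·1 = 224
  2*X**2*Z ↦ 2·16·1·8 = 256
  2*X*Y**2 ↦ 2·4·49·1 = 392
  2*X*Y*Z ↦ 2·4·7·8 = 448
  -2*X*Z**2 ↦ -2·4·1·64 = -512
  Y**3 ↦ 1·1·343·1 = 343
  -2*Y**2*Z ↦ -2·1·49·8 = -784
  2*Y*Z**2 ↦ 2·1·7·64 = 896
  3*Z**3 ↦ 3·1·1·512 = 1536
Sum: F(4, 7, 8) = (-64) + (224) + (256) + (392) + (448) + (-512) + (343) + (-784) + (896) + (1536) = 2735.
Reducing mod 11: 2735 ≡ 7 (mod 11).
Since F(a, b, c) ≡ 7 ≠ 0 (mod 11), P does NOT lie on the curve.


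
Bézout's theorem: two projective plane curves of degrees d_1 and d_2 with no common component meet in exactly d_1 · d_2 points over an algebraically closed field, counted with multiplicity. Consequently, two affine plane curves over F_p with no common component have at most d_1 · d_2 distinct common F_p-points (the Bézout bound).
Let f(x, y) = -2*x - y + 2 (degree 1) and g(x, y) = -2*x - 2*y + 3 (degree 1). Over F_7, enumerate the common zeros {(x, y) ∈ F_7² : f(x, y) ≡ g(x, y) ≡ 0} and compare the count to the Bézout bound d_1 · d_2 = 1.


Common zeros: {(4, 1)}; count = 1; Bézout bound = 1.

deg(f) = 1, deg(g) = 1, so Bézout bound = 1.
Scan x ∈ F_7. For each x, list the y ∈ F_7 with f(x, y) ≡ 0 and those with g(x, y) ≡ 0 (mod 7); the common zeros in that column are the intersection.
  x = 0: f ≡ 0 at y ∈ {2}; g ≡ 0 at y ∈ {5}; common: ∅.
  x = 1: f ≡ 0 at y ∈ {0}; g ≡ 0 at y ∈ {4}; common: ∅.
  x = 2: f ≡ 0 at y ∈ {5}; g ≡ 0 at y ∈ {3}; common: ∅.
  x = 3: f ≡ 0 at y ∈ {3}; g ≡ 0 at y ∈ {2}; common: ∅.
  x = 4: f ≡ 0 at y ∈ {1}; g ≡ 0 at y ∈ {1}; common: {1}.
  x = 5: f ≡ 0 at y ∈ {6}; g ≡ 0 at y ∈ {0}; common: ∅.
  x = 6: f ≡ 0 at y ∈ {4}; g ≡ 0 at y ∈ {6}; common: ∅.
Collecting: common zeros = {(4, 1)}, so the count is 1.
Comparison with the Bézout bound: 1 ≤ 1 = deg(f)·deg(g), as expected for curves with no common component (the bound is attained).


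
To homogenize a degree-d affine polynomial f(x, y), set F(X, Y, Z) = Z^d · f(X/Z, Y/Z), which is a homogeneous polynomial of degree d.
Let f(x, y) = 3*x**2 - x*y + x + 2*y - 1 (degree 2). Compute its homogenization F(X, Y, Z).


F(X, Y, Z) = 3*X**2 - X*Y + X*Z + 2*Y*Z - Z**2

deg(f) = 2.
Substitute x = X/Z, y = Y/Z into f, then multiply by Z^2.
  monomial 3·x^2·y^0 ↦ 3·X^2·Y^0·Z^0.
  monomial -1·x^1·y^1 ↦ -1·X^1·Y^1·Z^0.
  monomial 1·x^1·y^0 ↦ 1·X^1·Y^0·Z^1.
  monomial 2·x^0·y^1 ↦ 2·X^0·Y^1·Z^1.
  monomial -1·x^0·y^0 ↦ -1·X^0·Y^0·Z^2.
Collecting: F(X, Y, Z) = 3*X**2 - X*Y + X*Z + 2*Y*Z - Z**2.


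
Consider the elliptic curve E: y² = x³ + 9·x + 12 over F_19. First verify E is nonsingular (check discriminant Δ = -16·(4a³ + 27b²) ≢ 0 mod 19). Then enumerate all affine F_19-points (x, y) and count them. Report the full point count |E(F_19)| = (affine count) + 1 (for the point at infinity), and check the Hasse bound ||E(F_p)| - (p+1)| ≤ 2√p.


Affine points = {(2, 0), (3, 3), (3, 16), (4, 6), (4, 13), (5, 7), (5, 12), (6, 4), (6, 15), (7, 0), (8, 8), (8, 11), (9, 9), (9, 10), (10, 0), (11, 6), (11, 13), (12, 9), (12, 10), (15, 8), (15, 11), (17, 9), (17, 10)}; affine count = 23; |E(F_19)| = 24.

Discriminant check: Δ ∝ 4a³ + 27b² = 4·9³ + 27·12² = 4·729 + 27·144 ≡ 2 (mod 19). Nonzero ⇒ E is nonsingular.
For each x ∈ F_19, compute rhs = x³ + 9·x + 12 mod 19, then count y ∈ F_19 with y² ≡ rhs.
  x = 0: rhs = 12, matching y values: none (0 points).
  x = 1: rhs = 3, matching y values: none (0 points).
  x = 2: rhs = 0, matching y values: 0 (1 points).
  x = 3: rhs = 9, matching y values: 3, 16 (2 points).
  x = 4: rhs = 17, matching y values: 6, 13 (2 points).
  x = 5: rhs = 11, matching y values: 7, 12 (2 points).
  x = 6: rhs = 16, matching y values: 4, 15 (2 points).
  x = 7: rhs = 0, matching y values: 0 (1 points).
  x = 8: rhs = 7, matching y values: 8, 11 (2 points).
  x = 9: rhs = 5, matching y values: 9, 10 (2 points).
  x = 10: rhs = 0, matching y values: 0 (1 points).
  x = 11: rhs = 17, matching y values: 6, 13 (2 points).
  x = 12: rhs = 5, matching y values: 9, 10 (2 points).
  x = 13: rhs = 8, matching y values: none (0 points).
  x = 14: rhs = 13, matching y values: none (0 points).
  x = 15: rhs = 7, matching y values: 8, 11 (2 points).
  x = 16: rhs = 15, matching y values: none (0 points).
  x = 17: rhs = 5, matching y values: 9, 10 (2 points).
  x = 18: rhs = 2, matching y values: none (0 points).
Total affine count: 23.
Full point count |E(F_19)| = 23 + 1 = 24.
Hasse bound: |24 − (19+1)| = |4| = 4 ≤ 2√19 ≈ 8.7178 ✓.


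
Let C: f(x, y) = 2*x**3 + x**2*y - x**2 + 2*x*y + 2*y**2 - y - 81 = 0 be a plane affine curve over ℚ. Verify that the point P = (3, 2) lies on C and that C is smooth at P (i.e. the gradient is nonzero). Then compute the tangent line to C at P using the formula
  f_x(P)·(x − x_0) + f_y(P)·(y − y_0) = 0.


Tangent line at P: 64*x + 22*y - 236 = 0.

Step 1: f(3, 2) = 0, so P lies on C.
Step 2: partial derivatives
  f_x(x, y) = 6*x**2 + 2*x*y - 2*x + 2*y, f_y(x, y) = x**2 + 2*x + 4*y - 1.
  f_x(P) = 64, f_y(P) = 22 (gradient nonzero, so P is smooth).
Step 3: tangent line at P: 64·(x − 3) + 22·(y − 2) = 0.
Expanding: 64*x + 22*y - 236 = 0.


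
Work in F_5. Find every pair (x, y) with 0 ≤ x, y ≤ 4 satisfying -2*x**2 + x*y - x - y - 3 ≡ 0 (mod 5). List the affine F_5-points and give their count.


Affine F_5-points: {(0, 2), (2, 3), (3, 2), (4, 3)}; count = 4.

For each of the 25 pairs (x, y) ∈ F_5², evaluate f(x, y) mod 5. Record the zeros.
  x = 0: [0↦2, 1↦1, 2↦0, 3↦4, 4↦3]  zeros at y ∈ {2}
  x = 1: [0↦4, 1↦4, 2↦4, 3↦4, 4↦4]  zeros at y ∈ ∅
  x = 2: [0↦2, 1↦3, 2↦4, 3↦0, 4↦1]  zeros at y ∈ {3}
  x = 3: [0↦1, 1↦3, 2↦0, 3↦2, 4↦4]  zeros at y ∈ {2}
  x = 4: [0↦1, 1↦4, 2↦2, 3↦0, 4↦3]  zeros at y ∈ {3}
Collecting zeros: affine points = {(0, 2), (2, 3), (3, 2), (4, 3)}.
Total count |C(F_5)_aff| = 4.


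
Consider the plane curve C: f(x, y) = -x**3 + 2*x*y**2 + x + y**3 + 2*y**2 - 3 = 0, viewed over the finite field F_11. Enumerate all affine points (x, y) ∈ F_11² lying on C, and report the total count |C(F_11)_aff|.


Affine F_11-points: {(0, 1), (1, 10), (3, 4), (4, 7), (4, 8), (5, 1), (6, 1), (6, 9), (9, 10), (10, 9)}; count = 10.

For each of the 121 pairs (x, y) ∈ F_11², evaluate f(x, y) mod 11. Record the zeros.
  x = 0: [0↦8, 1↦0, 2↦2, 3↦9, 4↦5, 5↦7, 6↦10, 7↦9, 8↦10, 9↦8, 10↦9]  zeros at y ∈ {1}
  x = 1: [0↦8, 1↦2, 2↦10, 3↦5, 4↦4, 5↦2, 6↦5, 7↦8, 8↦6, 9↦5, 10↦0]  zeros at y ∈ {10}
  x = 2: [0↦2, 1↦9, 2↦1, 3↦6, 4↦8, 5↦2, 6↦5, 7↦1, 8↦7, 9↦7, 10↦7]  zeros at y ∈ ∅
  x = 3: [0↦6, 1↦4, 2↦2, 3↦6, 4↦0, 5↦1, 6↦4, 7↦4, 8↦7, 9↦8, 10↦2]  zeros at y ∈ {4}
  x = 4: [0↦3, 1↦3, 2↦7, 3↦10, 4↦7, 5↦4, 6↦7, 7↦0, 8↦0, 9↦2, 10↦1]  zeros at y ∈ {7, 8}
  x = 5: [0↦9, 1↦0, 2↦10, 3↦1, 4↦1, 5↦5, 6↦8, 7↦5, 8↦2, 9↦5, 10↦9]  zeros at y ∈ {1}
  x = 6: [0↦7, 1↦0, 2↦5, 3↦6, 4↦9, 5↦9, 6↦1, 7↦2, 8↦7, 9↦0, 10↦9]  zeros at y ∈ {1, 9}
  x = 7: [0↦2, 1↦8, 2↦8, 3↦8, 4↦3, 5↦10, 6↦2, 7↦7, 8↦9, 9↦3, 10↦6]  zeros at y ∈ ∅
  x = 8: [0↦10, 1↦7, 2↦2, 3↦1, 4↦10, 5↦2, 6↦5, 7↦3, 8↦2, 9↦8, 10↦5]  zeros at y ∈ ∅
  x = 9: [0↦3, 1↦2, 2↦3, 3↦1, 4↦2, 5↦1, 6↦4, 7↦6, 8↦2, 9↦9, 10↦0]  zeros at y ∈ {10}
  x = 10: [0↦8, 1↦9, 2↦5, 3↦2, 4↦6, 5↦1, 6↦4, 7↦10, 8↦3, 9↦0, 10↦7]  zeros at y ∈ {9}
Collecting zeros: affine points = {(0, 1), (1, 10), (3, 4), (4, 7), (4, 8), (5, 1), (6, 1), (6, 9), (9, 10), (10, 9)}.
Total count |C(F_11)_aff| = 10.


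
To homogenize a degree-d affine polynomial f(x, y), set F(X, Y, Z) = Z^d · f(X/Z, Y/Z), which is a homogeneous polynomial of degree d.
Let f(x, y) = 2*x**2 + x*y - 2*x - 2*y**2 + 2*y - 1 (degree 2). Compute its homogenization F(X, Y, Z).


F(X, Y, Z) = 2*X**2 + X*Y - 2*X*Z - 2*Y**2 + 2*Y*Z - Z**2

deg(f) = 2.
Substitute x = X/Z, y = Y/Z into f, then multiply by Z^2.
  monomial 2·x^2·y^0 ↦ 2·X^2·Y^0·Z^0.
  monomial 1·x^1·y^1 ↦ 1·X^1·Y^1·Z^0.
  monomial -2·x^1·y^0 ↦ -2·X^1·Y^0·Z^1.
  monomial -2·x^0·y^2 ↦ -2·X^0·Y^2·Z^0.
  monomial 2·x^0·y^1 ↦ 2·X^0·Y^1·Z^1.
  monomial -1·x^0·y^0 ↦ -1·X^0·Y^0·Z^2.
Collecting: F(X, Y, Z) = 2*X**2 + X*Y - 2*X*Z - 2*Y**2 + 2*Y*Z - Z**2.


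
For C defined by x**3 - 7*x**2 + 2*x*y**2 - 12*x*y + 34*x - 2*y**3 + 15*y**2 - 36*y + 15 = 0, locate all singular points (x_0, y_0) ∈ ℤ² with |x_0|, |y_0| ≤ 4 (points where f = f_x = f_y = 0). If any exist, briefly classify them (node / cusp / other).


Singular points: {(2, 3)}; classification: node.

Compute partial derivatives:
  f_x = 3*x**2 - 14*x + 2*y**2 - 12*y + 34.
  f_y = 4*x*y - 12*x - 6*y**2 + 30*y - 36.
Scan x_0 ∈ {−4, ..., 4}. For each x_0, f_y(x_0, y) is a polynomial in y; find its integer roots y ∈ {−4, ..., 4}, then test f_x and f at those candidates.
  x = -4: f_y(-4, y) = -6*y**2 + 14*y + 12; vanishes at y ∈ {3}. (-4, 3): f_x = 120 ≠ 0.
  x = -3: f_y(-3, y) = -6*y**2 + 18*y; vanishes at y ∈ {0, 3}. (-3, 0): f_x = 103 ≠ 0; (-3, 3): f_x = 85 ≠ 0.
  x = -2: f_y(-2, y) = -6*y**2 + 22*y - 12; vanishes at y ∈ {3}. (-2, 3): f_x = 56 ≠ 0.
  x = -1: f_y(-1, y) = -6*y**2 + 26*y - 24; vanishes at y ∈ {3}. (-1, 3): f_x = 33 ≠ 0.
  x = 0: f_y(0, y) = -6*y**2 + 30*y - 36; vanishes at y ∈ {2, 3}. (0, 2): f_x = 18 ≠ 0; (0, 3): f_x = 16 ≠ 0.
  x = 1: f_y(1, y) = -6*y**2 + 34*y - 48; vanishes at y ∈ {3}. (1, 3): f_x = 5 ≠ 0.
  x = 2: f_y(2, y) = -6*y**2 + 38*y - 60; vanishes at y ∈ {3}. (2, 3): f_x = 0, f = 0 — SINGULAR.
  x = 3: f_y(3, y) = -6*y**2 + 42*y - 72; vanishes at y ∈ {3, 4}. (3, 3): f_x = 1 ≠ 0; (3, 4): f_x = 3 ≠ 0.
  x = 4: f_y(4, y) = -6*y**2 + 46*y - 84; vanishes at y ∈ {3}. (4, 3): f_x = 8 ≠ 0.
Only singular point on the grid: (2, 3).
Classify: substitute x = 2 + u, y = 3 + v and expand: f = u**3 - u**2 + 2*u*v**2 - 2*v**3 + v**2.
No constant or linear terms (consistent with a singular point). Quadratic part: -u**2 + v**2. Cubic part: u**3 + 2*u*v**2 - 2*v**3.
The quadratic part v**2 - u**2 = (v − u)(v + u) splits into two distinct linear factors, so there are two distinct tangent lines y − 3 = ±(x − 2) — this is a node (ordinary double point).
Classification: node.


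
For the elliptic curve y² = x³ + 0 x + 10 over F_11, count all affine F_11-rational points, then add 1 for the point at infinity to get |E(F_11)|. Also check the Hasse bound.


Affine points = {(1, 0), (3, 2), (3, 9), (5, 5), (5, 6), (7, 1), (7, 10), (8, 4), (8, 7), (10, 3), (10, 8)}; affine count = 11; |E(F_11)| = 12.

Discriminant check: Δ ∝ 4a³ + 27b² = 4·0³ + 27·10² = 4·0 + 27·100 ≡ 5 (mod 11). Nonzero ⇒ E is nonsingular.
For each x ∈ F_11, compute rhs = x³ + 0·x + 10 mod 11, then count y ∈ F_11 with y² ≡ rhs.
  x = 0: rhs = 10, matching y values: none (0 points).
  x = 1: rhs = 0, matching y values: 0 (1 points).
  x = 2: rhs = 7, matching y values: none (0 points).
  x = 3: rhs = 4, matching y values: 2, 9 (2 points).
  x = 4: rhs = 8, matching y values: none (0 points).
  x = 5: rhs = 3, matching y values: 5, 6 (2 points).
  x = 6: rhs = 6, matching y values: none (0 points).
  x = 7: rhs = 1, matching y values: 1, 10 (2 points).
  x = 8: rhs = 5, matching y values: 4, 7 (2 points).
  x = 9: rhs = 2, matching y values: none (0 points).
  x = 10: rhs = 9, matching y values: 3, 8 (2 points).
Total affine count: 11.
Full point count |E(F_11)| = 11 + 1 = 12.
Hasse bound: |12 − (11+1)| = |0| = 0 ≤ 2√11 ≈ 6.6332 ✓.


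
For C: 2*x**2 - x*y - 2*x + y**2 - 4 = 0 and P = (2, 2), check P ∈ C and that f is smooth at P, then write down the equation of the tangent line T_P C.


Tangent line at P: 4*x + 2*y - 12 = 0.

Step 1: f(2, 2) = 0, so P lies on C.
Step 2: partial derivatives
  f_x(x, y) = 4*x - y - 2, f_y(x, y) = -x + 2*y.
  f_x(P) = 4, f_y(P) = 2 (gradient nonzero, so P is smooth).
Step 3: tangent line at P: 4·(x − 2) + 2·(y − 2) = 0.
Expanding: 4*x + 2*y - 12 = 0.


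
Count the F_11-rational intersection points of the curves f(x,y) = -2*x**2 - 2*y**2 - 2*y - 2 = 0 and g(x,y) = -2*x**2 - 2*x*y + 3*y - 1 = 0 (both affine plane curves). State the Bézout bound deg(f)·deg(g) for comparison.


Common zeros: {(2, 2), (8, 7)}; count = 2; Bézout bound = 4.

deg(f) = 2, deg(g) = 2, so Bézout bound = 4.
Scan x ∈ F_11. For each x, list the y ∈ F_11 with f(x, y) ≡ 0 and those with g(x, y) ≡ 0 (mod 11); the common zeros in that column are the intersection.
  x = 0: f ≡ 0 at y ∈ ∅; g ≡ 0 at y ∈ {4}; common: ∅.
  x = 1: f ≡ 0 at y ∈ {4, 6}; g ≡ 0 at y ∈ {3}; common: ∅.
  x = 2: f ≡ 0 at y ∈ {2, 8}; g ≡ 0 at y ∈ {2}; common: {2}.
  x = 3: f ≡ 0 at y ∈ {3, 7}; g ≡ 0 at y ∈ {1}; common: ∅.
  x = 4: f ≡ 0 at y ∈ ∅; g ≡ 0 at y ∈ {0}; common: ∅.
  x = 5: f ≡ 0 at y ∈ ∅; g ≡ 0 at y ∈ {10}; common: ∅.
  x = 6: f ≡ 0 at y ∈ ∅; g ≡ 0 at y ∈ {9}; common: ∅.
  x = 7: f ≡ 0 at y ∈ ∅; g ≡ 0 at y ∈ {0, 1, 2, 3, 4, 5, 6, 7, 8, 9, 10}; common: ∅.
  x = 8: f ≡ 0 at y ∈ {3, 7}; g ≡ 0 at y ∈ {7}; common: {7}.
  x = 9: f ≡ 0 at y ∈ {2, 8}; g ≡ 0 at y ∈ {6}; common: ∅.
  x = 10: f ≡ 0 at y ∈ {4, 6}; g ≡ 0 at y ∈ {5}; common: ∅.
Collecting: common zeros = {(2, 2), (8, 7)}, so the count is 2.
Comparison with the Bézout bound: 2 ≤ 4 = deg(f)·deg(g), as expected for curves with no common component (the affine F_11-count falls short of the bound because intersections may lie at infinity, over extension fields, or carry multiplicity).


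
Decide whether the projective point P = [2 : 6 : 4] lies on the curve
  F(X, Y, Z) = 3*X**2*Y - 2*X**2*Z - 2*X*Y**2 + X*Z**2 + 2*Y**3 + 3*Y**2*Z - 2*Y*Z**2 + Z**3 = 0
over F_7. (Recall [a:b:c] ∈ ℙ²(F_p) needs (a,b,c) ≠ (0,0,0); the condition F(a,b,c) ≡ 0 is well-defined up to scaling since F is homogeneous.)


F(2,6,4) ≡ 6 (mod 7); P is NOT on the curve.

Evaluate F(2, 6, 4) term-by-term (mod 7).
  3*X**2*Y ↦ 3·4·6·1 = 72
  -2*X**2*Z ↦ -2·4·1·4 = -32
  -2*X*Y**2 ↦ -2·2·36·1 = -144
  X*Z**2 ↦ 1·2·1·16 = 32
  2*Y**3 ↦ 2·1·216·1 = 432
  3*Y**2*Z ↦ 3·1·36·4 = 432
  -2*Y*Z**2 ↦ -2·1·6·16 = -192
  Z**3 ↦ 1·1·1·64 = 64
Sum: F(2, 6, 4) = (72) + (-32) + (-144) + (32) + (432) + (432) + (-192) + (64) = 664.
Reducing mod 7: 664 ≡ 6 (mod 7).
Since F(a, b, c) ≡ 6 ≠ 0 (mod 7), P does NOT lie on the curve.


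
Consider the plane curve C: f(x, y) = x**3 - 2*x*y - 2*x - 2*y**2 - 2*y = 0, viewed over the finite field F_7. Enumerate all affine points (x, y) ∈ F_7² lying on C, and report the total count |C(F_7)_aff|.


Affine F_7-points: {(0, 0), (0, 6), (1, 1), (1, 4), (3, 0), (3, 3), (4, 0), (4, 2), (5, 4), (6, 2), (6, 5)}; count = 11.

For each of the 49 pairs (x, y) ∈ F_7², evaluate f(x, y) mod 7. Record the zeros.
  x = 0: [0↦0, 1↦3, 2↦2, 3↦4, 4↦2, 5↦3, 6↦0]  zeros at y ∈ {0, 6}
  x = 1: [0↦6, 1↦0, 2↦4, 3↦4, 4↦0, 5↦6, 6↦1]  zeros at y ∈ {1, 4}
  x = 2: [0↦4, 1↦3, 2↦5, 3↦3, 4↦4, 5↦1, 6↦1]  zeros at y ∈ ∅
  x = 3: [0↦0, 1↦4, 2↦4, 3↦0, 4↦6, 5↦1, 6↦6]  zeros at y ∈ {0, 3}
  x = 4: [0↦0, 1↦2, 2↦0, 3↦1, 4↦5, 5↦5, 6↦1]  zeros at y ∈ {0, 2}
  x = 5: [0↦3, 1↦3, 2↦6, 3↦5, 4↦0, 5↦5, 6↦6]  zeros at y ∈ {4}
  x = 6: [0↦1, 1↦6, 2↦0, 3↦4, 4↦4, 5↦0, 6↦6]  zeros at y ∈ {2, 5}
Collecting zeros: affine points = {(0, 0), (0, 6), (1, 1), (1, 4), (3, 0), (3, 3), (4, 0), (4, 2), (5, 4), (6, 2), (6, 5)}.
Total count |C(F_7)_aff| = 11.


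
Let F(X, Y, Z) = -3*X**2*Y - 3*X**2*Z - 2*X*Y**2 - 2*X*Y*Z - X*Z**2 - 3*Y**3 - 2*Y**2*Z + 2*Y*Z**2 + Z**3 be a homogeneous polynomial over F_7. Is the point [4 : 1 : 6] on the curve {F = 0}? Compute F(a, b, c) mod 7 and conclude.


F(4,1,6) ≡ 3 (mod 7); P is NOT on the curve.

Evaluate F(4, 1, 6) term-by-term (mod 7).
  -3*X**2*Y ↦ -3·16·1·1 = -48
  -3*X**2*Z ↦ -3·16·1·6 = -288
  -2*X*Y**2 ↦ -2·4·1·1 = -8
  -2*X*Y*Z ↦ -2·4·1·6 = -48
  -X*Z**2 ↦ -1·4·1·36 = -144
  -3*Y**3 ↦ -3·1·1·1 = -3
  -2*Y**2*Z ↦ -2·1·1·6 = -12
  2*Y*Z**2 ↦ 2·1·1·36 = 72
  Z**3 ↦ 1·1·1·216 = 216
Sum: F(4, 1, 6) = (-48) + (-288) + (-8) + (-48) + (-144) + (-3) + (-12) + (72) + (216) = -263.
Reducing mod 7: -263 ≡ 3 (mod 7).
Since F(a, b, c) ≡ 3 ≠ 0 (mod 7), P does NOT lie on the curve.


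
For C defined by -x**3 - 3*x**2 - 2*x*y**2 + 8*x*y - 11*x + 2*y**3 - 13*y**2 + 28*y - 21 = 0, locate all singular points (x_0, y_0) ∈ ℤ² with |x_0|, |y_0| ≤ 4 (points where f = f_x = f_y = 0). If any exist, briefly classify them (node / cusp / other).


Singular points: {(-1, 2)}; classification: cusp.

Compute partial derivatives:
  f_x = -3*x**2 - 6*x - 2*y**2 + 8*y - 11.
  f_y = -4*x*y + 8*x + 6*y**2 - 26*y + 28.
Scan x_0 ∈ {−4, ..., 4}. For each x_0, f_y(x_0, y) is a polynomial in y; find its integer roots y ∈ {−4, ..., 4}, then test f_x and f at those candidates.
  x = -4: f_y(-4, y) = 6*y**2 - 10*y - 4; vanishes at y ∈ {2}. (-4, 2): f_x = -27 ≠ 0.
  x = -3: f_y(-3, y) = 6*y**2 - 14*y + 4; vanishes at y ∈ {2}. (-3, 2): f_x = -12 ≠ 0.
  x = -2: f_y(-2, y) = 6*y**2 - 18*y + 12; vanishes at y ∈ {1, 2}. (-2, 1): f_x = -5 ≠ 0; (-2, 2): f_x = -3 ≠ 0.
  x = -1: f_y(-1, y) = 6*y**2 - 22*y + 20; vanishes at y ∈ {2}. (-1, 2): f_x = 0, f = 0 — SINGULAR.
  x = 0: f_y(0, y) = 6*y**2 - 26*y + 28; vanishes at y ∈ {2}. (0, 2): f_x = -3 ≠ 0.
  x = 1: f_y(1, y) = 6*y**2 - 30*y + 36; vanishes at y ∈ {2, 3}. (1, 2): f_x = -12 ≠ 0; (1, 3): f_x = -14 ≠ 0.
  x = 2: f_y(2, y) = 6*y**2 - 34*y + 44; vanishes at y ∈ {2}. (2, 2): f_x = -27 ≠ 0.
  x = 3: f_y(3, y) = 6*y**2 - 38*y + 52; vanishes at y ∈ {2}. (3, 2): f_x = -48 ≠ 0.
  x = 4: f_y(4, y) = 6*y**2 - 42*y + 60; vanishes at y ∈ {2}. (4, 2): f_x = -75 ≠ 0.
Only singular point on the grid: (-1, 2).
Classify: substitute x = -1 + u, y = 2 + v and expand: f = -u**3 - 2*u*v**2 + 2*v**3 + v**2.
No constant or linear terms (consistent with a singular point). Quadratic part: v**2. Cubic part: -u**3 - 2*u*v**2 + 2*v**3.
The quadratic part v**2 is a perfect square, so there is a single (double) tangent line v = 0, i.e. y = 2. Restricting the cubic part to that line (v = 0) leaves -u**3 ≠ 0, so f is not divisible by v and the branch is v² ≈ u**3 to lowest order — this is a cusp.
Classification: cusp.
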